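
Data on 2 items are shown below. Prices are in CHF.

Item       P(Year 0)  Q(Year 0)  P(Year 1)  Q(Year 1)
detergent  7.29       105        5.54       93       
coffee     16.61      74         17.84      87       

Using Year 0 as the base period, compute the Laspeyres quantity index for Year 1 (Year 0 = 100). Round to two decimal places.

106.44

Laspeyres quantity index uses base-period prices as weights.
ΣP(Year 0)·Q(Year 1) = 7.29×93 + 16.61×87 = 677.97 + 1445.07 = 2123.04
ΣP(Year 0)·Q(Year 0) = 7.29×105 + 16.61×74 = 765.45 + 1229.14 = 1994.59
Index = 2123.04 / 1994.59 × 100 = 106.4399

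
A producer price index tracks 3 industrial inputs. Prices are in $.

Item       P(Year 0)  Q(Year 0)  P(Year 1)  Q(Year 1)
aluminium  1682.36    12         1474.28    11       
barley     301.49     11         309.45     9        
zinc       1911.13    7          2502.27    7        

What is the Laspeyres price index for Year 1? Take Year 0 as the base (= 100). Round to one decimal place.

Laspeyres price index uses base-period quantities as weights.
ΣP(Year 1)·Q(Year 0) = 1474.28×12 + 309.45×11 + 2502.27×7 = 17691.36 + 3403.95 + 17515.89 = 38611.2
ΣP(Year 0)·Q(Year 0) = 1682.36×12 + 301.49×11 + 1911.13×7 = 20188.32 + 3316.39 + 13377.91 = 36882.62
Index = 38611.2 / 36882.62 × 100 = 104.6867

104.7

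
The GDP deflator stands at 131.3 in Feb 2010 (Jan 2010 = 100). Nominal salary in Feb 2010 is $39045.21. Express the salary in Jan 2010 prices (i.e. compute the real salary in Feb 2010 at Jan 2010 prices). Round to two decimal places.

Real = Nominal ÷ (Index/100) = 39045.21 ÷ (131.3/100)
     = 39045.21 ÷ 1.313 = 29737.4029

29737.40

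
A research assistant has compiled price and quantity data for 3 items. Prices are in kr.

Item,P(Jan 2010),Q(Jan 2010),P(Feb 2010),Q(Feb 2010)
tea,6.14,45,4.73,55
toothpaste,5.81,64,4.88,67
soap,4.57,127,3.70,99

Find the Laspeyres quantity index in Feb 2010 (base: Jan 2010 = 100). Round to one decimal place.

Laspeyres quantity index uses base-period prices as weights.
ΣP(Jan 2010)·Q(Feb 2010) = 6.14×55 + 5.81×67 + 4.57×99 = 337.7 + 389.27 + 452.43 = 1179.4
ΣP(Jan 2010)·Q(Jan 2010) = 6.14×45 + 5.81×64 + 4.57×127 = 276.3 + 371.84 + 580.39 = 1228.53
Index = 1179.4 / 1228.53 × 100 = 96.0009

96.0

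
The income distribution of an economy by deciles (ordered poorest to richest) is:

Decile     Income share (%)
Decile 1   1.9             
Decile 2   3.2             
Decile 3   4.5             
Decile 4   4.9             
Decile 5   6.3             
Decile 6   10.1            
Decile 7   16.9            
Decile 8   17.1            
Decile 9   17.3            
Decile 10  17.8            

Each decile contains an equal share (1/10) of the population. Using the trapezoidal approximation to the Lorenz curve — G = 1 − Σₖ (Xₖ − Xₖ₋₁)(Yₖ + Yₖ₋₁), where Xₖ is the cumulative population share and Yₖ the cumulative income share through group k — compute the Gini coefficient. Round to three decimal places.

0.345

Cumulative income shares Yₖ: 0.0190, 0.0510, 0.0960, 0.1450, 0.2080, 0.3090, 0.4780, 0.6490, 0.8220, 1.0000
Σ (Xₖ−Xₖ₋₁)(Yₖ+Yₖ₋₁) = (1/10)(0.0190+0.0000) + (1/10)(0.0510+0.0190) + (1/10)(0.0960+0.0510) + (1/10)(0.1450+0.0960) + (1/10)(0.2080+0.1450) + (1/10)(0.3090+0.2080) + (1/10)(0.4780+0.3090) + (1/10)(0.6490+0.4780) + (1/10)(0.8220+0.6490) + (1/10)(1.0000+0.8220)
  = 0.0019 + 0.0070 + 0.0147 + 0.0241 + 0.0353 + 0.0517 + 0.0787 + 0.1127 + 0.1471 + 0.1822 = 0.6554
G = 1 − 0.6554 = 0.3446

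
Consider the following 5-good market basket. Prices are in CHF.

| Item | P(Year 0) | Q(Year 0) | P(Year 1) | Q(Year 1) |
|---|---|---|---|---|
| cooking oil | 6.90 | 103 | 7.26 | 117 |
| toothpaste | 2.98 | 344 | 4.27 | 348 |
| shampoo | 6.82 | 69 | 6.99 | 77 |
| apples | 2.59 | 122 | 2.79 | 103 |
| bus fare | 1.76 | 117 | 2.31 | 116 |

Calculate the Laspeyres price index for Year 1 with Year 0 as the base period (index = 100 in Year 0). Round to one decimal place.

Laspeyres price index uses base-period quantities as weights.
ΣP(Year 1)·Q(Year 0) = 7.26×103 + 4.27×344 + 6.99×69 + 2.79×122 + 2.31×117 = 747.78 + 1468.88 + 482.31 + 340.38 + 270.27 = 3309.62
ΣP(Year 0)·Q(Year 0) = 6.90×103 + 2.98×344 + 6.82×69 + 2.59×122 + 1.76×117 = 710.7 + 1025.12 + 470.58 + 315.98 + 205.92 = 2728.3
Index = 3309.62 / 2728.3 × 100 = 121.3070

121.3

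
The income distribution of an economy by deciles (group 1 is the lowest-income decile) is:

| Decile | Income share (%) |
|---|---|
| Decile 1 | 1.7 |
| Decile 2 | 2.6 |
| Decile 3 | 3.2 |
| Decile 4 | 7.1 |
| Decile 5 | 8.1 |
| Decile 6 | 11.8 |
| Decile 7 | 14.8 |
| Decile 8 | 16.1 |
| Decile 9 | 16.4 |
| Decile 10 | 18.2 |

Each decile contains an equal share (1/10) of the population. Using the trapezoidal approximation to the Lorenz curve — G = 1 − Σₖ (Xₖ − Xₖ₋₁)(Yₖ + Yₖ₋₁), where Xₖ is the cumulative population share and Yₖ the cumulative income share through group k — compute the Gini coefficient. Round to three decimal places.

0.336

Cumulative income shares Yₖ: 0.0170, 0.0430, 0.0750, 0.1460, 0.2270, 0.3450, 0.4930, 0.6540, 0.8180, 1.0000
Σ (Xₖ−Xₖ₋₁)(Yₖ+Yₖ₋₁) = (1/10)(0.0170+0.0000) + (1/10)(0.0430+0.0170) + (1/10)(0.0750+0.0430) + (1/10)(0.1460+0.0750) + (1/10)(0.2270+0.1460) + (1/10)(0.3450+0.2270) + (1/10)(0.4930+0.3450) + (1/10)(0.6540+0.4930) + (1/10)(0.8180+0.6540) + (1/10)(1.0000+0.8180)
  = 0.0017 + 0.0060 + 0.0118 + 0.0221 + 0.0373 + 0.0572 + 0.0838 + 0.1147 + 0.1472 + 0.1818 = 0.6636
G = 1 − 0.6636 = 0.3364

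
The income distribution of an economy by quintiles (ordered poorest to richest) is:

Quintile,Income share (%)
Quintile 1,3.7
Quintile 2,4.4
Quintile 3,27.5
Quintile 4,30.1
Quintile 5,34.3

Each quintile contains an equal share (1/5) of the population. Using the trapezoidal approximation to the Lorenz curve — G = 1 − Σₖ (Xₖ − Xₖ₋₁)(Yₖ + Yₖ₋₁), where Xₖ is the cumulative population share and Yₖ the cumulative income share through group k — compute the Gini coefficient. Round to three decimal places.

0.348

Cumulative income shares Yₖ: 0.0370, 0.0810, 0.3560, 0.6570, 1.0000
Σ (Xₖ−Xₖ₋₁)(Yₖ+Yₖ₋₁) = (1/5)(0.0370+0.0000) + (1/5)(0.0810+0.0370) + (1/5)(0.3560+0.0810) + (1/5)(0.6570+0.3560) + (1/5)(1.0000+0.6570)
  = 0.0074 + 0.0236 + 0.0874 + 0.2026 + 0.3314 = 0.6524
G = 1 − 0.6524 = 0.3476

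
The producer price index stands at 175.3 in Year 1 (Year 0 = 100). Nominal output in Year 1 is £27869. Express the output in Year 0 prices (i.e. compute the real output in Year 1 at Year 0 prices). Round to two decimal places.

15897.89

Real = Nominal ÷ (Index/100) = 27869 ÷ (175.3/100)
     = 27869 ÷ 1.753 = 15897.8893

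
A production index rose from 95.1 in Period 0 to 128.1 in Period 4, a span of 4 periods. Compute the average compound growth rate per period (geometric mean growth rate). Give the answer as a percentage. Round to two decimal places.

Growth factor = (128.1/95.1)^(1/4) = (1.347003)^(1/4) = 1.077314
Growth rate = 1.077314 − 1 = 0.077314 = 7.7314%

7.73%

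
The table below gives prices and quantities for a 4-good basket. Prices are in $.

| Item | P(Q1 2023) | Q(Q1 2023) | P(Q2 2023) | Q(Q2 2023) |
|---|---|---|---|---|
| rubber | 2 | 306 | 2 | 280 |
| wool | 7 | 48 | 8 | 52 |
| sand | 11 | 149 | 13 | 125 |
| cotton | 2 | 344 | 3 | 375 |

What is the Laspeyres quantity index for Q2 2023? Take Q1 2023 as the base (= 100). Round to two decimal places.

93.10

Laspeyres quantity index uses base-period prices as weights.
ΣP(Q1 2023)·Q(Q2 2023) = 2×280 + 7×52 + 11×125 + 2×375 = 560 + 364 + 1375 + 750 = 3049
ΣP(Q1 2023)·Q(Q1 2023) = 2×306 + 7×48 + 11×149 + 2×344 = 612 + 336 + 1639 + 688 = 3275
Index = 3049 / 3275 × 100 = 93.0992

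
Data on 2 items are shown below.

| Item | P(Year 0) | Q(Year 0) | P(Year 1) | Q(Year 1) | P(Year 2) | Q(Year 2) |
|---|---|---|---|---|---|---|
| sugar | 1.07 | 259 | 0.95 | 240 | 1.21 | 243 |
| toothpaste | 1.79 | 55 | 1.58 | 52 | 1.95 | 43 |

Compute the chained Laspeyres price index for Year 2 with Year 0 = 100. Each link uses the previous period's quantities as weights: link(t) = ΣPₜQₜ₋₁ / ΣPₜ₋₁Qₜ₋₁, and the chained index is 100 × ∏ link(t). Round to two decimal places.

111.98

Link Year 0→Year 1:
ΣP(Year 1)Q(Year 0) = 0.95×259 + 1.58×55 = 246.05 + 86.9 = 332.95
ΣP(Year 0)Q(Year 0) = 1.07×259 + 1.79×55 = 277.13 + 98.45 = 375.58
link = 332.95/375.58 = 0.886496
Link Year 1→Year 2:
ΣP(Year 2)Q(Year 1) = 1.21×240 + 1.95×52 = 290.4 + 101.4 = 391.8
ΣP(Year 1)Q(Year 1) = 0.95×240 + 1.58×52 = 228 + 82.16 = 310.16
link = 391.8/310.16 = 1.263219
Chained index = 100 × 0.886496 × 1.263219 = 111.9838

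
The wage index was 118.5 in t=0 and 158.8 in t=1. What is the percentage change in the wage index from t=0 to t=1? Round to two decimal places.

34.01%

Change = (158.8 − 118.5) / 118.5 × 100
       = 40.3 / 118.5 × 100 = 34.0084%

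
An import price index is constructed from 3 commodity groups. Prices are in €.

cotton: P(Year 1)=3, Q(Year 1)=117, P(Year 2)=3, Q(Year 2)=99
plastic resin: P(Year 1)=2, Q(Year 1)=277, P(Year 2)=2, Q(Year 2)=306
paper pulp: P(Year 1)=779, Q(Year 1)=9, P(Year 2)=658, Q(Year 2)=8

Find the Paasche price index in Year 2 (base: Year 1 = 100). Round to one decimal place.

86.4

Paasche price index uses current-period quantities as weights.
ΣP(Year 2)·Q(Year 2) = 3×99 + 2×306 + 658×8 = 297 + 612 + 5264 = 6173
ΣP(Year 1)·Q(Year 2) = 3×99 + 2×306 + 779×8 = 297 + 612 + 6232 = 7141
Index = 6173 / 7141 × 100 = 86.4445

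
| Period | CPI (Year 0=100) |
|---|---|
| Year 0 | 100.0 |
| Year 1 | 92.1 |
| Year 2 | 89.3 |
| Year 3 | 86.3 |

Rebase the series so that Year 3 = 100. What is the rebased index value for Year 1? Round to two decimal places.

106.72

Rebased(Year 1) = 92.1 / 86.3 × 100 = 106.7207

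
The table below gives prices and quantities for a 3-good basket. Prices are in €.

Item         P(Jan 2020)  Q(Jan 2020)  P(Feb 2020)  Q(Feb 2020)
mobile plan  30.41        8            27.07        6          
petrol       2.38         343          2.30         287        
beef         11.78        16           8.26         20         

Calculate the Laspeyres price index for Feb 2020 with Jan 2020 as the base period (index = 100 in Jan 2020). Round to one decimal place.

91.1

Laspeyres price index uses base-period quantities as weights.
ΣP(Feb 2020)·Q(Jan 2020) = 27.07×8 + 2.30×343 + 8.26×16 = 216.56 + 788.9 + 132.16 = 1137.62
ΣP(Jan 2020)·Q(Jan 2020) = 30.41×8 + 2.38×343 + 11.78×16 = 243.28 + 816.34 + 188.48 = 1248.1
Index = 1137.62 / 1248.1 × 100 = 91.1481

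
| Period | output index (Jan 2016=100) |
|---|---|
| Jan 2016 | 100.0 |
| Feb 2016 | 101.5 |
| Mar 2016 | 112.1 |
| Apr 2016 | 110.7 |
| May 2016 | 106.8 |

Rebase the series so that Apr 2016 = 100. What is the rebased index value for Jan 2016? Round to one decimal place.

90.3

Rebased(Jan 2016) = 100.0 / 110.7 × 100 = 90.3342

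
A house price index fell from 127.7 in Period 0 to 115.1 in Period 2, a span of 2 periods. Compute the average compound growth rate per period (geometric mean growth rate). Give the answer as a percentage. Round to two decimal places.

-5.06%

Growth factor = (115.1/127.7)^(1/2) = (0.901331)^(1/2) = 0.949385
Growth rate = 0.949385 − 1 = -0.050615 = -5.0615%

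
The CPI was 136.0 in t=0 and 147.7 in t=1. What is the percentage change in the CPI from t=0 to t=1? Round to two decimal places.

8.60%

Change = (147.7 − 136.0) / 136.0 × 100
       = 11.7 / 136.0 × 100 = 8.6029%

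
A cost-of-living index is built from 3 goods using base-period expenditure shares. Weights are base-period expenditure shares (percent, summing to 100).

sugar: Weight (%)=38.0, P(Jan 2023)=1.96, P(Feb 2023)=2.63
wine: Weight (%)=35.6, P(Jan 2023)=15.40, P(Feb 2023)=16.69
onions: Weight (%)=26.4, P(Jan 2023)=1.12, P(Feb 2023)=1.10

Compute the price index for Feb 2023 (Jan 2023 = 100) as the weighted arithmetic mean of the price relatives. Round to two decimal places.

sugar: 38.0 × (2.63/1.96) = 38.0 × 1.341837 = 50.9898
wine: 35.6 × (16.69/15.40) = 35.6 × 1.083766 = 38.5821
onions: 26.4 × (1.10/1.12) = 26.4 × 0.982143 = 25.9286
Index = Σ wᵢ·(p₁ᵢ/p₀ᵢ) = 50.9898 + 38.5821 + 25.9286 = 115.5004

115.50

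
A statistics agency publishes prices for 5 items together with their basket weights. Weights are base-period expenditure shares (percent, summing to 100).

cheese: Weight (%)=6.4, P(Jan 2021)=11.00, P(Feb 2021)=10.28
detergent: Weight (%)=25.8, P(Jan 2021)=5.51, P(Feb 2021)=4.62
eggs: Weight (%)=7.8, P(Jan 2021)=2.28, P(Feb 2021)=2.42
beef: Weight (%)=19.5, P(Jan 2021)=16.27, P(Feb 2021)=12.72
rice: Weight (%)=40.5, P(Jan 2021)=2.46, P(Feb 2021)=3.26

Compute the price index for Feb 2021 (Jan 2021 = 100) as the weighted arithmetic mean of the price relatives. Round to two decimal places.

cheese: 6.4 × (10.28/11.00) = 6.4 × 0.934545 = 5.9811
detergent: 25.8 × (4.62/5.51) = 25.8 × 0.838475 = 21.6327
eggs: 7.8 × (2.42/2.28) = 7.8 × 1.061404 = 8.2789
beef: 19.5 × (12.72/16.27) = 19.5 × 0.781807 = 15.2452
rice: 40.5 × (3.26/2.46) = 40.5 × 1.325203 = 53.6707
Index = Σ wᵢ·(p₁ᵢ/p₀ᵢ) = 5.9811 + 21.6327 + 8.2789 + 15.2452 + 53.6707 = 104.8087

104.81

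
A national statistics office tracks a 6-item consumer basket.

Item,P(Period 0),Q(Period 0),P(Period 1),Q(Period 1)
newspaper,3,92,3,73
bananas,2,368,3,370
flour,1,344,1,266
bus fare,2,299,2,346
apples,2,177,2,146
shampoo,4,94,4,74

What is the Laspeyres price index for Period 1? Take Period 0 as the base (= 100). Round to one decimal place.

Laspeyres price index uses base-period quantities as weights.
ΣP(Period 1)·Q(Period 0) = 3×92 + 3×368 + 1×344 + 2×299 + 2×177 + 4×94 = 276 + 1104 + 344 + 598 + 354 + 376 = 3052
ΣP(Period 0)·Q(Period 0) = 3×92 + 2×368 + 1×344 + 2×299 + 2×177 + 4×94 = 276 + 736 + 344 + 598 + 354 + 376 = 2684
Index = 3052 / 2684 × 100 = 113.7109

113.7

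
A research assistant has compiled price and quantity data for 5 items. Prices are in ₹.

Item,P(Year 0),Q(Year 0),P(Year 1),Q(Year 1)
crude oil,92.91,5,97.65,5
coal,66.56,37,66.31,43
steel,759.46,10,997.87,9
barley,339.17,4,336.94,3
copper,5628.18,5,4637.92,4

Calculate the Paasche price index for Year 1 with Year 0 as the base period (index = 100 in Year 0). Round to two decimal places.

Paasche price index uses current-period quantities as weights.
ΣP(Year 1)·Q(Year 1) = 97.65×5 + 66.31×43 + 997.87×9 + 336.94×3 + 4637.92×4 = 488.25 + 2851.33 + 8980.83 + 1010.82 + 18551.68 = 31882.91
ΣP(Year 0)·Q(Year 1) = 92.91×5 + 66.56×43 + 759.46×9 + 339.17×3 + 5628.18×4 = 464.55 + 2862.08 + 6835.14 + 1017.51 + 22512.72 = 33692
Index = 31882.91 / 33692 × 100 = 94.6305

94.63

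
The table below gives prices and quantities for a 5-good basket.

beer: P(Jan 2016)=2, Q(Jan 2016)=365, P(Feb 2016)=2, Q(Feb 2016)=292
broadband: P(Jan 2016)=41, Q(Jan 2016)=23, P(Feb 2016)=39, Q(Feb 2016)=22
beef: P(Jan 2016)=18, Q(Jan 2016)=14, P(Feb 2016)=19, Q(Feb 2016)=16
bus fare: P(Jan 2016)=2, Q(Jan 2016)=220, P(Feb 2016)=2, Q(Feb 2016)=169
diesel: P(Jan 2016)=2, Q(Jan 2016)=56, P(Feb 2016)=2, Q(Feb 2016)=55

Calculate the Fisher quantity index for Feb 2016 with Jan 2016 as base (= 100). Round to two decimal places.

89.72

Laspeyres component (base-period weights):
ΣP(Jan 2016)Q(Feb 2016) = 2×292 + 41×22 + 18×16 + 2×169 + 2×55 = 584 + 902 + 288 + 338 + 110 = 2222
ΣP(Jan 2016)Q(Jan 2016) = 2×365 + 41×23 + 18×14 + 2×220 + 2×56 = 730 + 943 + 252 + 440 + 112 = 2477
L = 2222 / 2477 × 100 = 89.7053
Paasche component (current-period weights):
ΣP(Feb 2016)Q(Feb 2016) = 2×292 + 39×22 + 19×16 + 2×169 + 2×55 = 584 + 858 + 304 + 338 + 110 = 2194
ΣP(Feb 2016)Q(Jan 2016) = 2×365 + 39×23 + 19×14 + 2×220 + 2×56 = 730 + 897 + 266 + 440 + 112 = 2445
P = 2194 / 2445 × 100 = 89.7342
Fisher = √(L × P) = √(89.7053 × 89.7342) = 89.7197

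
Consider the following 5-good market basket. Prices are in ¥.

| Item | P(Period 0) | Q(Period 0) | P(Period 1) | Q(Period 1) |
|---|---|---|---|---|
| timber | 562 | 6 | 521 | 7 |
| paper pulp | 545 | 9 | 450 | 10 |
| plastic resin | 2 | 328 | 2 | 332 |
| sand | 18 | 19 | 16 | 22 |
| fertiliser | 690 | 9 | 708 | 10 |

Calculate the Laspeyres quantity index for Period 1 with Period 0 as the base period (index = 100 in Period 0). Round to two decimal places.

112.01

Laspeyres quantity index uses base-period prices as weights.
ΣP(Period 0)·Q(Period 1) = 562×7 + 545×10 + 2×332 + 18×22 + 690×10 = 3934 + 5450 + 664 + 396 + 6900 = 17344
ΣP(Period 0)·Q(Period 0) = 562×6 + 545×9 + 2×328 + 18×19 + 690×9 = 3372 + 4905 + 656 + 342 + 6210 = 15485
Index = 17344 / 15485 × 100 = 112.0052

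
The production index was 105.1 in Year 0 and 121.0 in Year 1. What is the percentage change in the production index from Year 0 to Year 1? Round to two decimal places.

15.13%

Change = (121.0 − 105.1) / 105.1 × 100
       = 15.9 / 105.1 × 100 = 15.1284%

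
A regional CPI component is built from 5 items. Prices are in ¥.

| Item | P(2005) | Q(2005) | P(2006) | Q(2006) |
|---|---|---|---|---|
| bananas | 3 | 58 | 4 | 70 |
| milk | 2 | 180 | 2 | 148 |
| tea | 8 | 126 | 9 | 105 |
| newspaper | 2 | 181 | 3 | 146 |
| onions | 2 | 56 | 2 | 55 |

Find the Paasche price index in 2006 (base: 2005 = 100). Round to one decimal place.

118.4

Paasche price index uses current-period quantities as weights.
ΣP(2006)·Q(2006) = 4×70 + 2×148 + 9×105 + 3×146 + 2×55 = 280 + 296 + 945 + 438 + 110 = 2069
ΣP(2005)·Q(2006) = 3×70 + 2×148 + 8×105 + 2×146 + 2×55 = 210 + 296 + 840 + 292 + 110 = 1748
Index = 2069 / 1748 × 100 = 118.3638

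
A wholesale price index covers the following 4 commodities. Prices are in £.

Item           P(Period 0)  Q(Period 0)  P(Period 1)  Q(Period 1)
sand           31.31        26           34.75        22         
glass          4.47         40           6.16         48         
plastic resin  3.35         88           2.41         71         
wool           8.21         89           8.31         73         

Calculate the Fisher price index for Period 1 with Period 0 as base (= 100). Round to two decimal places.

104.86

Laspeyres component (base-period weights):
ΣP(Period 1)Q(Period 0) = 34.75×26 + 6.16×40 + 2.41×88 + 8.31×89 = 903.5 + 246.4 + 212.08 + 739.59 = 2101.57
ΣP(Period 0)Q(Period 0) = 31.31×26 + 4.47×40 + 3.35×88 + 8.21×89 = 814.06 + 178.8 + 294.8 + 730.69 = 2018.35
L = 2101.57 / 2018.35 × 100 = 104.1232
Paasche component (current-period weights):
ΣP(Period 1)Q(Period 1) = 34.75×22 + 6.16×48 + 2.41×71 + 8.31×73 = 764.5 + 295.68 + 171.11 + 606.63 = 1837.92
ΣP(Period 0)Q(Period 1) = 31.31×22 + 4.47×48 + 3.35×71 + 8.21×73 = 688.82 + 214.56 + 237.85 + 599.33 = 1740.56
P = 1837.92 / 1740.56 × 100 = 105.5936
Fisher = √(L × P) = √(104.1232 × 105.5936) = 104.8558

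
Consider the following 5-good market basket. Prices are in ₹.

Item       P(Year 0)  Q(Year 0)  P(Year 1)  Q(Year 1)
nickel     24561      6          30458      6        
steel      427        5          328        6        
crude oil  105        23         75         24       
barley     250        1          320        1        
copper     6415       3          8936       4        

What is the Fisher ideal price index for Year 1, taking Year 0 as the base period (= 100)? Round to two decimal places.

124.60

Laspeyres component (base-period weights):
ΣP(Year 1)Q(Year 0) = 30458×6 + 328×5 + 75×23 + 320×1 + 8936×3 = 182748 + 1640 + 1725 + 320 + 26808 = 213241
ΣP(Year 0)Q(Year 0) = 24561×6 + 427×5 + 105×23 + 250×1 + 6415×3 = 147366 + 2135 + 2415 + 250 + 19245 = 171411
L = 213241 / 171411 × 100 = 124.4033
Paasche component (current-period weights):
ΣP(Year 1)Q(Year 1) = 30458×6 + 328×6 + 75×24 + 320×1 + 8936×4 = 182748 + 1968 + 1800 + 320 + 35744 = 222580
ΣP(Year 0)Q(Year 1) = 24561×6 + 427×6 + 105×24 + 250×1 + 6415×4 = 147366 + 2562 + 2520 + 250 + 25660 = 178358
P = 222580 / 178358 × 100 = 124.7940
Fisher = √(L × P) = √(124.4033 × 124.7940) = 124.5985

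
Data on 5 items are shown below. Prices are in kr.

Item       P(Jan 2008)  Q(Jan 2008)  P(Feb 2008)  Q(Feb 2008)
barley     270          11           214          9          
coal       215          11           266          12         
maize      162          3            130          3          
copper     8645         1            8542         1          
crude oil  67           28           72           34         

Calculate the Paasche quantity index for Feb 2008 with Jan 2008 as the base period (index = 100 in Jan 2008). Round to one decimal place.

101.7

Paasche quantity index uses current-period prices as weights.
ΣP(Feb 2008)·Q(Feb 2008) = 214×9 + 266×12 + 130×3 + 8542×1 + 72×34 = 1926 + 3192 + 390 + 8542 + 2448 = 16498
ΣP(Feb 2008)·Q(Jan 2008) = 214×11 + 266×11 + 130×3 + 8542×1 + 72×28 = 2354 + 2926 + 390 + 8542 + 2016 = 16228
Index = 16498 / 16228 × 100 = 101.6638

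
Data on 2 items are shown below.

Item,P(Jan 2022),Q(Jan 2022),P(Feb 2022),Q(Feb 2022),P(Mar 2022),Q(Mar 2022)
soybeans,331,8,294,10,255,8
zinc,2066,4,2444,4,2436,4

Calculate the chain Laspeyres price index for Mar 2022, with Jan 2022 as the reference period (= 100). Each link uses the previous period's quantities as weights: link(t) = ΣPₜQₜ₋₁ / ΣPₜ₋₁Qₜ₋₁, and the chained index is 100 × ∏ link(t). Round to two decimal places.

Link Jan 2022→Feb 2022:
ΣP(Feb 2022)Q(Jan 2022) = 294×8 + 2444×4 = 2352 + 9776 = 12128
ΣP(Jan 2022)Q(Jan 2022) = 331×8 + 2066×4 = 2648 + 8264 = 10912
link = 12128/10912 = 1.111437
Link Feb 2022→Mar 2022:
ΣP(Mar 2022)Q(Feb 2022) = 255×10 + 2436×4 = 2550 + 9744 = 12294
ΣP(Feb 2022)Q(Feb 2022) = 294×10 + 2444×4 = 2940 + 9776 = 12716
link = 12294/12716 = 0.966813
Chained index = 100 × 1.111437 × 0.966813 = 107.4552

107.46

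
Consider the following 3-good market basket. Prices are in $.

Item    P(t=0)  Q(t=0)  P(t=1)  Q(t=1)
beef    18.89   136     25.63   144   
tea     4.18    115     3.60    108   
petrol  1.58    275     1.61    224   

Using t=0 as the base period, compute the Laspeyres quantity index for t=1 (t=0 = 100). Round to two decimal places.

101.18

Laspeyres quantity index uses base-period prices as weights.
ΣP(t=0)·Q(t=1) = 18.89×144 + 4.18×108 + 1.58×224 = 2720.16 + 451.44 + 353.92 = 3525.52
ΣP(t=0)·Q(t=0) = 18.89×136 + 4.18×115 + 1.58×275 = 2569.04 + 480.7 + 434.5 = 3484.24
Index = 3525.52 / 3484.24 × 100 = 101.1848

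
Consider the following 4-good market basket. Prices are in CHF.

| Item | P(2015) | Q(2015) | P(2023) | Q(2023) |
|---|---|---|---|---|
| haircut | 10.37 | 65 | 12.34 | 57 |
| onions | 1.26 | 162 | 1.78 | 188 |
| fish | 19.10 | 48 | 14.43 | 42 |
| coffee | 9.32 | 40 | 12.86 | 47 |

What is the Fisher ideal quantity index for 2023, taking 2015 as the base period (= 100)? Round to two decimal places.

96.63

Laspeyres component (base-period weights):
ΣP(2015)Q(2023) = 10.37×57 + 1.26×188 + 19.10×42 + 9.32×47 = 591.09 + 236.88 + 802.2 + 438.04 = 2068.21
ΣP(2015)Q(2015) = 10.37×65 + 1.26×162 + 19.10×48 + 9.32×40 = 674.05 + 204.12 + 916.8 + 372.8 = 2167.77
L = 2068.21 / 2167.77 × 100 = 95.4073
Paasche component (current-period weights):
ΣP(2023)Q(2023) = 12.34×57 + 1.78×188 + 14.43×42 + 12.86×47 = 703.38 + 334.64 + 606.06 + 604.42 = 2248.5
ΣP(2023)Q(2015) = 12.34×65 + 1.78×162 + 14.43×48 + 12.86×40 = 802.1 + 288.36 + 692.64 + 514.4 = 2297.5
P = 2248.5 / 2297.5 × 100 = 97.8672
Fisher = √(L × P) = √(95.4073 × 97.8672) = 96.6294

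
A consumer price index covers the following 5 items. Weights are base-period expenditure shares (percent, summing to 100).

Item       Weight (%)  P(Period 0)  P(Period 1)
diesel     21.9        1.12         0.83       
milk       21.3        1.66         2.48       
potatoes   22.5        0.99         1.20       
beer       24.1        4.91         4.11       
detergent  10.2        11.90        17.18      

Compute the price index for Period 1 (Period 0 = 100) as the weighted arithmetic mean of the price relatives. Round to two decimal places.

diesel: 21.9 × (0.83/1.12) = 21.9 × 0.741071 = 16.2295
milk: 21.3 × (2.48/1.66) = 21.3 × 1.493976 = 31.8217
potatoes: 22.5 × (1.20/0.99) = 22.5 × 1.212121 = 27.2727
beer: 24.1 × (4.11/4.91) = 24.1 × 0.837067 = 20.1733
detergent: 10.2 × (17.18/11.90) = 10.2 × 1.443697 = 14.7257
Index = Σ wᵢ·(p₁ᵢ/p₀ᵢ) = 16.2295 + 31.8217 + 27.2727 + 20.1733 + 14.7257 = 110.2229

110.22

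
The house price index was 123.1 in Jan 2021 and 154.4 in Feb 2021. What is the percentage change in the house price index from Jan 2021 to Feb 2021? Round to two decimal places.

25.43%

Change = (154.4 − 123.1) / 123.1 × 100
       = 31.3 / 123.1 × 100 = 25.4265%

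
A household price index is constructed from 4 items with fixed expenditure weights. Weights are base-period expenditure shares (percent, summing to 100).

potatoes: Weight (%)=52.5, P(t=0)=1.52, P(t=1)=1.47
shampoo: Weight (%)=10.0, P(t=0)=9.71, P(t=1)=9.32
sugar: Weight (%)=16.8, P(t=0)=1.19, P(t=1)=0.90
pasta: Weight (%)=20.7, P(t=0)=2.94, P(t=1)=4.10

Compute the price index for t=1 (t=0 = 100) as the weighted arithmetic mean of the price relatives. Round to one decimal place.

101.9

potatoes: 52.5 × (1.47/1.52) = 52.5 × 0.967105 = 50.7730
shampoo: 10.0 × (9.32/9.71) = 10.0 × 0.959835 = 9.5984
sugar: 16.8 × (0.90/1.19) = 16.8 × 0.756303 = 12.7059
pasta: 20.7 × (4.10/2.94) = 20.7 × 1.394558 = 28.8673
Index = Σ wᵢ·(p₁ᵢ/p₀ᵢ) = 50.7730 + 9.5984 + 12.7059 + 28.8673 = 101.9446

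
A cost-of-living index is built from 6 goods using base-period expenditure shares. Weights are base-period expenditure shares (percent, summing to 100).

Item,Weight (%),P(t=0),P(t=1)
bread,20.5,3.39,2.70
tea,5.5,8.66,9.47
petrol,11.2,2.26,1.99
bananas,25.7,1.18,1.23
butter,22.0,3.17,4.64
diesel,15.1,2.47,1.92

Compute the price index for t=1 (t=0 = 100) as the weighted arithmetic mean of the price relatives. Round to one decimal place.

bread: 20.5 × (2.70/3.39) = 20.5 × 0.796460 = 16.3274
tea: 5.5 × (9.47/8.66) = 5.5 × 1.093533 = 6.0144
petrol: 11.2 × (1.99/2.26) = 11.2 × 0.880531 = 9.8619
bananas: 25.7 × (1.23/1.18) = 25.7 × 1.042373 = 26.7890
butter: 22.0 × (4.64/3.17) = 22.0 × 1.463722 = 32.2019
diesel: 15.1 × (1.92/2.47) = 15.1 × 0.777328 = 11.7377
Index = Σ wᵢ·(p₁ᵢ/p₀ᵢ) = 16.3274 + 6.0144 + 9.8619 + 26.7890 + 32.2019 + 11.7377 = 102.9323

102.9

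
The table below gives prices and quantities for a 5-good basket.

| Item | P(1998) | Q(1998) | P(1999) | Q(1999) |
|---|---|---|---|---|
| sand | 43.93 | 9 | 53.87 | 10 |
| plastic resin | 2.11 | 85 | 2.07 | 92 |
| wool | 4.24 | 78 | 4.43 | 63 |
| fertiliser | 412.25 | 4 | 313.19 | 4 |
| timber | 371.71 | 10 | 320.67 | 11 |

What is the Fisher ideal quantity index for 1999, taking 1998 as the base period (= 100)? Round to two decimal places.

Laspeyres component (base-period weights):
ΣP(1998)Q(1999) = 43.93×10 + 2.11×92 + 4.24×63 + 412.25×4 + 371.71×11 = 439.3 + 194.12 + 267.12 + 1649 + 4088.81 = 6638.35
ΣP(1998)Q(1998) = 43.93×9 + 2.11×85 + 4.24×78 + 412.25×4 + 371.71×10 = 395.37 + 179.35 + 330.72 + 1649 + 3717.1 = 6271.54
L = 6638.35 / 6271.54 × 100 = 105.8488
Paasche component (current-period weights):
ΣP(1999)Q(1999) = 53.87×10 + 2.07×92 + 4.43×63 + 313.19×4 + 320.67×11 = 538.7 + 190.44 + 279.09 + 1252.76 + 3527.37 = 5788.36
ΣP(1999)Q(1998) = 53.87×9 + 2.07×85 + 4.43×78 + 313.19×4 + 320.67×10 = 484.83 + 175.95 + 345.54 + 1252.76 + 3206.7 = 5465.78
P = 5788.36 / 5465.78 × 100 = 105.9018
Fisher = √(L × P) = √(105.8488 × 105.9018) = 105.8753

105.88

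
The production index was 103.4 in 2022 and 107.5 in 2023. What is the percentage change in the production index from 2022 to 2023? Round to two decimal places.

Change = (107.5 − 103.4) / 103.4 × 100
       = 4.1 / 103.4 × 100 = 3.9652%

3.97%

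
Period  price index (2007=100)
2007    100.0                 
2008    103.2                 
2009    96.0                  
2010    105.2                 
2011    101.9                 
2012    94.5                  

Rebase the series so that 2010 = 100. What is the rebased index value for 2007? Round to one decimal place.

Rebased(2007) = 100.0 / 105.2 × 100 = 95.0570

95.1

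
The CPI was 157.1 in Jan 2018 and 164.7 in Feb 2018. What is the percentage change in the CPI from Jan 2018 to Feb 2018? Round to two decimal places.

Change = (164.7 − 157.1) / 157.1 × 100
       = 7.6 / 157.1 × 100 = 4.8377%

4.84%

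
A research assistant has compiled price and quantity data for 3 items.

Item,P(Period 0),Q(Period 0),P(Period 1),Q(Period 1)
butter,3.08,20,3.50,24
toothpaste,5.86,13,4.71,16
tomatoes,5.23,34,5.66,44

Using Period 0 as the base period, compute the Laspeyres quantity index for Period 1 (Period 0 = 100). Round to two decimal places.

Laspeyres quantity index uses base-period prices as weights.
ΣP(Period 0)·Q(Period 1) = 3.08×24 + 5.86×16 + 5.23×44 = 73.92 + 93.76 + 230.12 = 397.8
ΣP(Period 0)·Q(Period 0) = 3.08×20 + 5.86×13 + 5.23×34 = 61.6 + 76.18 + 177.82 = 315.6
Index = 397.8 / 315.6 × 100 = 126.0456

126.05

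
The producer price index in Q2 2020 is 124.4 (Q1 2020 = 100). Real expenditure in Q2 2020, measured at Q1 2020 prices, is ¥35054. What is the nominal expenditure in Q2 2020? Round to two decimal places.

Nominal = Real × (Index/100) = 35054 × (124.4/100)
        = 35054 × 1.244 = 43607.1760

43607.18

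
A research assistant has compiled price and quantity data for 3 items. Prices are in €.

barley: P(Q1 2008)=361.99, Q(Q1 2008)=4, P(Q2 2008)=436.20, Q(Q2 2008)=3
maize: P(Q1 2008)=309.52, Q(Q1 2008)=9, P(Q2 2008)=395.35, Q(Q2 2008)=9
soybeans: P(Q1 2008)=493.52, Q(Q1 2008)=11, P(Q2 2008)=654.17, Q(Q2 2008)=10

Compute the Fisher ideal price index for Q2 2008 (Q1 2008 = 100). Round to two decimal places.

129.45

Laspeyres component (base-period weights):
ΣP(Q2 2008)Q(Q1 2008) = 436.20×4 + 395.35×9 + 654.17×11 = 1744.8 + 3558.15 + 7195.87 = 12498.82
ΣP(Q1 2008)Q(Q1 2008) = 361.99×4 + 309.52×9 + 493.52×11 = 1447.96 + 2785.68 + 5428.72 = 9662.36
L = 12498.82 / 9662.36 × 100 = 129.3558
Paasche component (current-period weights):
ΣP(Q2 2008)Q(Q2 2008) = 436.20×3 + 395.35×9 + 654.17×10 = 1308.6 + 3558.15 + 6541.7 = 11408.45
ΣP(Q1 2008)Q(Q2 2008) = 361.99×3 + 309.52×9 + 493.52×10 = 1085.97 + 2785.68 + 4935.2 = 8806.85
P = 11408.45 / 8806.85 × 100 = 129.5406
Fisher = √(L × P) = √(129.3558 × 129.5406) = 129.4482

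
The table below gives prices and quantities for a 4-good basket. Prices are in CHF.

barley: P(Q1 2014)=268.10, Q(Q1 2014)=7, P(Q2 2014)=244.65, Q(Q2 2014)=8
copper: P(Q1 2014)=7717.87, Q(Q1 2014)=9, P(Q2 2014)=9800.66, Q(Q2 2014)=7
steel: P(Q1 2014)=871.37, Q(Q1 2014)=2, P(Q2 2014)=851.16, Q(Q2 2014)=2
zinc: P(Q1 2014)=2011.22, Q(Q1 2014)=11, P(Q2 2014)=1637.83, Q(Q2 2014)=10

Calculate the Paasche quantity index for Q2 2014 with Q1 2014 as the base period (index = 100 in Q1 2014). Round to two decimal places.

80.85

Paasche quantity index uses current-period prices as weights.
ΣP(Q2 2014)·Q(Q2 2014) = 244.65×8 + 9800.66×7 + 851.16×2 + 1637.83×10 = 1957.2 + 68604.62 + 1702.32 + 16378.3 = 88642.44
ΣP(Q2 2014)·Q(Q1 2014) = 244.65×7 + 9800.66×9 + 851.16×2 + 1637.83×11 = 1712.55 + 88205.94 + 1702.32 + 18016.13 = 109636.94
Index = 88642.44 / 109636.94 × 100 = 80.8509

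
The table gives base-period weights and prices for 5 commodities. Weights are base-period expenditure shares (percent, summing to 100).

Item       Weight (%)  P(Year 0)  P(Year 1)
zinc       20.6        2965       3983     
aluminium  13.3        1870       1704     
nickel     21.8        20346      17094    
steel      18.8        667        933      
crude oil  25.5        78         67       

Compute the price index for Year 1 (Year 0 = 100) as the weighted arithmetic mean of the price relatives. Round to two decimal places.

106.31

zinc: 20.6 × (3983/2965) = 20.6 × 1.343339 = 27.6728
aluminium: 13.3 × (1704/1870) = 13.3 × 0.911230 = 12.1194
nickel: 21.8 × (17094/20346) = 21.8 × 0.840165 = 18.3156
steel: 18.8 × (933/667) = 18.8 × 1.398801 = 26.2975
crude oil: 25.5 × (67/78) = 25.5 × 0.858974 = 21.9038
Index = Σ wᵢ·(p₁ᵢ/p₀ᵢ) = 27.6728 + 12.1194 + 18.3156 + 26.2975 + 21.9038 = 106.3090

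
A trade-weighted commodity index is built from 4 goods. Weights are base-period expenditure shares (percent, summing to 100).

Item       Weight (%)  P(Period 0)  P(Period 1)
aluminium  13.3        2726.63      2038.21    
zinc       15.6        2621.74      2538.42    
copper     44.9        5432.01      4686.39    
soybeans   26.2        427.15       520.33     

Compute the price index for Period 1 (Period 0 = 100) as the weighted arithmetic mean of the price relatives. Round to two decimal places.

aluminium: 13.3 × (2038.21/2726.63) = 13.3 × 0.747520 = 9.9420
zinc: 15.6 × (2538.42/2621.74) = 15.6 × 0.968220 = 15.1042
copper: 44.9 × (4686.39/5432.01) = 44.9 × 0.862736 = 38.7368
soybeans: 26.2 × (520.33/427.15) = 26.2 × 1.218144 = 31.9154
Index = Σ wᵢ·(p₁ᵢ/p₀ᵢ) = 9.9420 + 15.1042 + 38.7368 + 31.9154 = 95.6984

95.70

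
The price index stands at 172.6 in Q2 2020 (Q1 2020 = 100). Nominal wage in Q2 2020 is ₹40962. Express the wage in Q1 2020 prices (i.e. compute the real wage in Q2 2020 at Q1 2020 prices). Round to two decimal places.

23732.33

Real = Nominal ÷ (Index/100) = 40962 ÷ (172.6/100)
     = 40962 ÷ 1.726 = 23732.3291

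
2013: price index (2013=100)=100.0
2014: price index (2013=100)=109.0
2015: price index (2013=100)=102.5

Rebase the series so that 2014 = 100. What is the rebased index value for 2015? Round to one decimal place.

94.0

Rebased(2015) = 102.5 / 109.0 × 100 = 94.0367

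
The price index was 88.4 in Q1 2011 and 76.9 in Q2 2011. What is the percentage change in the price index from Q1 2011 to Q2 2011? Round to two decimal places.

-13.01%

Change = (76.9 − 88.4) / 88.4 × 100
       = -11.5 / 88.4 × 100 = -13.0090%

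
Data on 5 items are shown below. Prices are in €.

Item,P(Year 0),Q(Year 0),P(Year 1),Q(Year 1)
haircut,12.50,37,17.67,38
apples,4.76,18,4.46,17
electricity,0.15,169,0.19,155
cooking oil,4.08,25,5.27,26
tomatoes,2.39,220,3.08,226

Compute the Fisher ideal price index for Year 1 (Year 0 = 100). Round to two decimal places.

131.26

Laspeyres component (base-period weights):
ΣP(Year 1)Q(Year 0) = 17.67×37 + 4.46×18 + 0.19×169 + 5.27×25 + 3.08×220 = 653.79 + 80.28 + 32.11 + 131.75 + 677.6 = 1575.53
ΣP(Year 0)Q(Year 0) = 12.50×37 + 4.76×18 + 0.15×169 + 4.08×25 + 2.39×220 = 462.5 + 85.68 + 25.35 + 102 + 525.8 = 1201.33
L = 1575.53 / 1201.33 × 100 = 131.1488
Paasche component (current-period weights):
ΣP(Year 1)Q(Year 1) = 17.67×38 + 4.46×17 + 0.19×155 + 5.27×26 + 3.08×226 = 671.46 + 75.82 + 29.45 + 137.02 + 696.08 = 1609.83
ΣP(Year 0)Q(Year 1) = 12.50×38 + 4.76×17 + 0.15×155 + 4.08×26 + 2.39×226 = 475 + 80.92 + 23.25 + 106.08 + 540.14 = 1225.39
P = 1609.83 / 1225.39 × 100 = 131.3729
Fisher = √(L × P) = √(131.1488 × 131.3729) = 131.2608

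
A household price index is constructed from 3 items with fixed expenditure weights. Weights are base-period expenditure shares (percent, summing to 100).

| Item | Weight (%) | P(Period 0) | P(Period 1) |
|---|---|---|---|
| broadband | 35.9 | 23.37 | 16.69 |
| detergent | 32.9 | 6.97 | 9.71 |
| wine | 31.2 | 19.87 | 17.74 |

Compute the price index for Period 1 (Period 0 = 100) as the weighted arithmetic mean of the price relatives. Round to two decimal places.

99.33

broadband: 35.9 × (16.69/23.37) = 35.9 × 0.714163 = 25.6385
detergent: 32.9 × (9.71/6.97) = 32.9 × 1.393113 = 45.8334
wine: 31.2 × (17.74/19.87) = 31.2 × 0.892803 = 27.8555
Index = Σ wᵢ·(p₁ᵢ/p₀ᵢ) = 25.6385 + 45.8334 + 27.8555 = 99.3274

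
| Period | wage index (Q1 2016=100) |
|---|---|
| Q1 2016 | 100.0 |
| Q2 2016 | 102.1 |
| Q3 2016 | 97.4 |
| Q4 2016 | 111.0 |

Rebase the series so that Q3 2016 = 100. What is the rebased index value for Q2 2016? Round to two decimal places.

Rebased(Q2 2016) = 102.1 / 97.4 × 100 = 104.8255

104.83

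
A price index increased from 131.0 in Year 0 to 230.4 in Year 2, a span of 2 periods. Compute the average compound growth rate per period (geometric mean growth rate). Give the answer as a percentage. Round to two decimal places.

Growth factor = (230.4/131.0)^(1/2) = (1.758779)^(1/2) = 1.326190
Growth rate = 1.326190 − 1 = 0.326190 = 32.6190%

32.62%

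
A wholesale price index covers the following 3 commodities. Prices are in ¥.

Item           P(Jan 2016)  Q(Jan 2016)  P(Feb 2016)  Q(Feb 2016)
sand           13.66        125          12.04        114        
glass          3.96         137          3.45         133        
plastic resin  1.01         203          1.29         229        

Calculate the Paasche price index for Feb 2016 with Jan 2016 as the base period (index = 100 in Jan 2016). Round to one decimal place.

Paasche price index uses current-period quantities as weights.
ΣP(Feb 2016)·Q(Feb 2016) = 12.04×114 + 3.45×133 + 1.29×229 = 1372.56 + 458.85 + 295.41 = 2126.82
ΣP(Jan 2016)·Q(Feb 2016) = 13.66×114 + 3.96×133 + 1.01×229 = 1557.24 + 526.68 + 231.29 = 2315.21
Index = 2126.82 / 2315.21 × 100 = 91.8629

91.9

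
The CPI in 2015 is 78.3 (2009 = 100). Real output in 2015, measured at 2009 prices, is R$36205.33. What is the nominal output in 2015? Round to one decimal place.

28348.8

Nominal = Real × (Index/100) = 36205.33 × (78.3/100)
        = 36205.33 × 0.783 = 28348.7734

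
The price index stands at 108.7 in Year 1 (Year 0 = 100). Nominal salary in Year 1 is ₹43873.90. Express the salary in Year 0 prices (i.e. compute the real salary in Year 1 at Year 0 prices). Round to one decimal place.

40362.4

Real = Nominal ÷ (Index/100) = 43873.90 ÷ (108.7/100)
     = 43873.90 ÷ 1.087 = 40362.3735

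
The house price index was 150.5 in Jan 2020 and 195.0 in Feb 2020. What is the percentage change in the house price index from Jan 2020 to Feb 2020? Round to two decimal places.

Change = (195.0 − 150.5) / 150.5 × 100
       = 44.5 / 150.5 × 100 = 29.5681%

29.57%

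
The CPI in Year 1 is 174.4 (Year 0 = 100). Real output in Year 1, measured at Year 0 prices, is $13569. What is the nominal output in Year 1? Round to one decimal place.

23664.3

Nominal = Real × (Index/100) = 13569 × (174.4/100)
        = 13569 × 1.744 = 23664.3360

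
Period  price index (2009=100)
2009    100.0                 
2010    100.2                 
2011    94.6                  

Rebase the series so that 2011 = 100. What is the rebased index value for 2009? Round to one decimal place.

Rebased(2009) = 100.0 / 94.6 × 100 = 105.7082

105.7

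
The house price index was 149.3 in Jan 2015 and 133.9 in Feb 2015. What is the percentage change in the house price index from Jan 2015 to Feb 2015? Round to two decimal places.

Change = (133.9 − 149.3) / 149.3 × 100
       = -15.4 / 149.3 × 100 = -10.3148%

-10.31%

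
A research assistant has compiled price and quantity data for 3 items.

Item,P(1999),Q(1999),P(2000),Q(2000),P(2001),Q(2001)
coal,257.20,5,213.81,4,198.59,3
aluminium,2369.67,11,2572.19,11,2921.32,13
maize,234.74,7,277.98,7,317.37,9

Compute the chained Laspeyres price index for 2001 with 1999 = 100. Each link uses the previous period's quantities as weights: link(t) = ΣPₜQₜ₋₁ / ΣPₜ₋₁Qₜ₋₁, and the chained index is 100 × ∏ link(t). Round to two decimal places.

122.06

Link 1999→2000:
ΣP(2000)Q(1999) = 213.81×5 + 2572.19×11 + 277.98×7 = 1069.05 + 28294.09 + 1945.86 = 31309
ΣP(1999)Q(1999) = 257.20×5 + 2369.67×11 + 234.74×7 = 1286 + 26066.37 + 1643.18 = 28995.55
link = 31309/28995.55 = 1.079786
Link 2000→2001:
ΣP(2001)Q(2000) = 198.59×4 + 2921.32×11 + 317.37×7 = 794.36 + 32134.52 + 2221.59 = 35150.47
ΣP(2000)Q(2000) = 213.81×4 + 2572.19×11 + 277.98×7 = 855.24 + 28294.09 + 1945.86 = 31095.19
link = 35150.47/31095.19 = 1.130415
Chained index = 100 × 1.079786 × 1.130415 = 122.0607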